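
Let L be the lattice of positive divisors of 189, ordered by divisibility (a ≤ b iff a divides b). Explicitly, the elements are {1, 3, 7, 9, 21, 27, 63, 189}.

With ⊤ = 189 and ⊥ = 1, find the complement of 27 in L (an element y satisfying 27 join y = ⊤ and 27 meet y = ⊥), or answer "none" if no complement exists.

7

Need y with 27 ∨ y = 189 and 27 ∧ y = 1.
Checking each element gives: 7.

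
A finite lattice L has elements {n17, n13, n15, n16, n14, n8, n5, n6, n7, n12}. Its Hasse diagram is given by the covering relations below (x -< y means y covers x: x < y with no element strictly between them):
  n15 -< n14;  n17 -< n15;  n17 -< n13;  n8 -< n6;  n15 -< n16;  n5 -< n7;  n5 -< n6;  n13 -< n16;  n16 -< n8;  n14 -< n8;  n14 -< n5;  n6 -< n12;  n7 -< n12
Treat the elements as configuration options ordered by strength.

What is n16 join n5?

Common upper bounds of {n16, n5}: n12, n6.
The least among these is n6.

n6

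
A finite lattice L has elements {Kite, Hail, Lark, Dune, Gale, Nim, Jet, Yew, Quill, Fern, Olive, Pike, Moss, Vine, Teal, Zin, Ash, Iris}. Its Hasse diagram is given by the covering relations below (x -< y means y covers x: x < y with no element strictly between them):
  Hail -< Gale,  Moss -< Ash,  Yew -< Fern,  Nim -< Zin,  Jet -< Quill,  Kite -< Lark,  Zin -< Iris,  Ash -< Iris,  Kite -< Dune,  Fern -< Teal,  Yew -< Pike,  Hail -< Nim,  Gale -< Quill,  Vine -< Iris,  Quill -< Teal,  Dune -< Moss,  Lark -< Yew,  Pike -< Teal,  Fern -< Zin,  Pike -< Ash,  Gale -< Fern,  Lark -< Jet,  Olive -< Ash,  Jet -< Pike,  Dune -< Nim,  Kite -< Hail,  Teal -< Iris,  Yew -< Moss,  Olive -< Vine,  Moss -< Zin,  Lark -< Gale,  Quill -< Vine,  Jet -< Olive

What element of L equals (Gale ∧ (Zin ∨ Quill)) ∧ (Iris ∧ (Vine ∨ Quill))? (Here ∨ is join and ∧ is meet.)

Zin ∨ Quill = Iris
Gale ∧ Iris = Gale
Vine ∨ Quill = Vine
Iris ∧ Vine = Vine
Gale ∧ Vine = Gale

Gale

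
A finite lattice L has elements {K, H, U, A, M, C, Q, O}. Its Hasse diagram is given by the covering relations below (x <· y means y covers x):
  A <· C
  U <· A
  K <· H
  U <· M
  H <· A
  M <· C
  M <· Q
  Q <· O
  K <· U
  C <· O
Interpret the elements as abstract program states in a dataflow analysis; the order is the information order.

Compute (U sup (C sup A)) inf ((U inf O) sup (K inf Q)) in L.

C ∨ A = C
U ∨ C = C
U ∧ O = U
K ∧ Q = K
U ∨ K = U
C ∧ U = U

U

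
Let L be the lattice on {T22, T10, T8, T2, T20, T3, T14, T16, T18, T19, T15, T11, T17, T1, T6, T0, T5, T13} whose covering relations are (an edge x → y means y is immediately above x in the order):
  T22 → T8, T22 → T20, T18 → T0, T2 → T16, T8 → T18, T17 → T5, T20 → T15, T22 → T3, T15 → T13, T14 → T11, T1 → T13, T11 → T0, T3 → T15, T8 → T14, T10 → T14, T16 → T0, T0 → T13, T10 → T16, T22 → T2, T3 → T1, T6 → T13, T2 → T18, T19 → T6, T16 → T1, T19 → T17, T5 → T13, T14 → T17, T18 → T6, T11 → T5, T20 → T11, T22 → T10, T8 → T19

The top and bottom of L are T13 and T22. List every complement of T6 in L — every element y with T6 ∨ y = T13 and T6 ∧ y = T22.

Need y with T6 ∨ y = T13 and T6 ∧ y = T22.
Checking each element gives: T10, T15, T20, T3.

T10, T15, T20, T3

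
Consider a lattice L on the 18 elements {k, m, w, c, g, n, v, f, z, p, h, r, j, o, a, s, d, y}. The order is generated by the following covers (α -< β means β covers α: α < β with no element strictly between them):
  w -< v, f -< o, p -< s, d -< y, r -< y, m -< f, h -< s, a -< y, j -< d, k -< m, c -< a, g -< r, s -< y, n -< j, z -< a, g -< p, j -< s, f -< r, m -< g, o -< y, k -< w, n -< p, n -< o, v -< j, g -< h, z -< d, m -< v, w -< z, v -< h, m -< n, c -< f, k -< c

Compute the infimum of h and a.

w

Common lower bounds of {h, a}: k, w.
The greatest among these is w.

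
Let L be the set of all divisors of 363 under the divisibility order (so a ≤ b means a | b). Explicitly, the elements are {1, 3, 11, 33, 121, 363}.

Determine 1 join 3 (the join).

In the divisibility order, the join is the least common multiple: lcm(1, 3) = 3.

3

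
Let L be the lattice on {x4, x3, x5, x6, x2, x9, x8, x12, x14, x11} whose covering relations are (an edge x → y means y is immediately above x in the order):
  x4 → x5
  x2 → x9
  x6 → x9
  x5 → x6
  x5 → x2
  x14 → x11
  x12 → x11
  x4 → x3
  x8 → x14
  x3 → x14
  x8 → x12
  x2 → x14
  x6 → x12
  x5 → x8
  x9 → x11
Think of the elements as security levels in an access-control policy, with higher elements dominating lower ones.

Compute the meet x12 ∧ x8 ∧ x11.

x8

Common lower bounds of {x12, x8, x11}: x4, x5, x8.
The greatest among these is x8.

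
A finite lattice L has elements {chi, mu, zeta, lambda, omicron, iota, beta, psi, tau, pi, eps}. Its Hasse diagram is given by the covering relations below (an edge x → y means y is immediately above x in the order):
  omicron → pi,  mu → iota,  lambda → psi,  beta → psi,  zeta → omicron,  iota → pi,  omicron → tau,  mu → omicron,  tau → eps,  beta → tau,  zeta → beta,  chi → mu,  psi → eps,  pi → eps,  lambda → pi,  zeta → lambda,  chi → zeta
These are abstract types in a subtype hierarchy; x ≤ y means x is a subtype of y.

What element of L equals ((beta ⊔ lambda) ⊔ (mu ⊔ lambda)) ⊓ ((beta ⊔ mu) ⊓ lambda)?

zeta

beta ∨ lambda = psi
mu ∨ lambda = pi
psi ∨ pi = eps
beta ∨ mu = tau
tau ∧ lambda = zeta
eps ∧ zeta = zeta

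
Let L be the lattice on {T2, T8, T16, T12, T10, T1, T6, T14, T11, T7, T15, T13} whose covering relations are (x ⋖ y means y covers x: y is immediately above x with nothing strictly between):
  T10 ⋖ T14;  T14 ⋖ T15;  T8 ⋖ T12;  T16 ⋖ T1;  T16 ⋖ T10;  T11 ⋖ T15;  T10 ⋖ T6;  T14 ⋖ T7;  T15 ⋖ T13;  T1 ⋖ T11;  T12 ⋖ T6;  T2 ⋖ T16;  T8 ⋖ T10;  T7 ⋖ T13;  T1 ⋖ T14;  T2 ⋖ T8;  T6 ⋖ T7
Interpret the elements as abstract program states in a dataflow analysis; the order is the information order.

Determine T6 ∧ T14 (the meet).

Common lower bounds of {T6, T14}: T10, T16, T2, T8.
The greatest among these is T10.

T10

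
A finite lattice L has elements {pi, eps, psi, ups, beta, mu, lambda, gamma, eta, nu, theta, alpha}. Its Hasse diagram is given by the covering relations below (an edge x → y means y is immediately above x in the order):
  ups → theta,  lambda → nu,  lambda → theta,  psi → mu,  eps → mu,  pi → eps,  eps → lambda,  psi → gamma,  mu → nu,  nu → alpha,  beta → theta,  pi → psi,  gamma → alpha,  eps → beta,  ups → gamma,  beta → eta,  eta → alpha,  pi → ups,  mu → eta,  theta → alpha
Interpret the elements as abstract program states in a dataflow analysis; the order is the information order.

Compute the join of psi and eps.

mu

Common upper bounds of {psi, eps}: alpha, eta, mu, nu.
The least among these is mu.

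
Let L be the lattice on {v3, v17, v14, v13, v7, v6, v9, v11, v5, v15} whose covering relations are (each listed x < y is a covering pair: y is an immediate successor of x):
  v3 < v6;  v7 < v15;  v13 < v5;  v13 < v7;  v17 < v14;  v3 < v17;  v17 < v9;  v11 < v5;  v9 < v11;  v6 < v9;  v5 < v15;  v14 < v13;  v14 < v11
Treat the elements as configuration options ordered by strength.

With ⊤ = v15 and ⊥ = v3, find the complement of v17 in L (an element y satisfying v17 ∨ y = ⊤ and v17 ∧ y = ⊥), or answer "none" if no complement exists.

For every candidate y, either v17 ∨ y ≠ v15 or v17 ∧ y ≠ v3; no complement exists.

none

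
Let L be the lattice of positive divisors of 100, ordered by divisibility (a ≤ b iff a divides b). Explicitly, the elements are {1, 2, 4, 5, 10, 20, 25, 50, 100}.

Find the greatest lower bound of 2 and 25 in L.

1

In the divisibility order, the meet is the greatest common divisor: gcd(2, 25) = 1.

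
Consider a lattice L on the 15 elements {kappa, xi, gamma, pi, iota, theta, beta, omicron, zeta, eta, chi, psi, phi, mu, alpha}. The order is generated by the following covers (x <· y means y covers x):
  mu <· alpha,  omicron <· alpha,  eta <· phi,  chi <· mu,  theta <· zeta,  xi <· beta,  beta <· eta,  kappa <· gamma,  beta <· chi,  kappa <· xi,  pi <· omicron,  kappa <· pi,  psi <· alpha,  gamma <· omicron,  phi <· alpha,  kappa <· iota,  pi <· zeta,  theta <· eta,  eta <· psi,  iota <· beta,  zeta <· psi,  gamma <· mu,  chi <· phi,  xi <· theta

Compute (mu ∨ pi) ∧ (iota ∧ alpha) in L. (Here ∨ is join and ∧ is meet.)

iota

mu ∨ pi = alpha
iota ∧ alpha = iota
alpha ∧ iota = iota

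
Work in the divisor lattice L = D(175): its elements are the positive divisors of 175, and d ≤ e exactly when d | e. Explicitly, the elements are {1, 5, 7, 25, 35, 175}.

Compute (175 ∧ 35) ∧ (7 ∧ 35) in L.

175 ∧ 35 = 35
7 ∧ 35 = 7
35 ∧ 7 = 7

7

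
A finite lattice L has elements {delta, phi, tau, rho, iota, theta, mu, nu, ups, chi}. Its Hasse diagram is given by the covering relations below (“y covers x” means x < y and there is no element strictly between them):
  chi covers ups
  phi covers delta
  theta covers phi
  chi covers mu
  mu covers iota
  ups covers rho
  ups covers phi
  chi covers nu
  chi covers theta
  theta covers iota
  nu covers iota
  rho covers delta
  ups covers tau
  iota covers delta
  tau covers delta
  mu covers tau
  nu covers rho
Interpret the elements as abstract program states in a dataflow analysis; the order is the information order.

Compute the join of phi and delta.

Common upper bounds of {phi, delta}: chi, phi, theta, ups.
The least among these is phi.

phi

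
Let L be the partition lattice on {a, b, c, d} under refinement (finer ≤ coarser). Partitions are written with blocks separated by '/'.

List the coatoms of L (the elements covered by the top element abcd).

a/bcd, ab/cd, abc/d, abd/c, ac/bd, acd/b, ad/bc

The coatoms are exactly the elements covered by abcd: a/bcd, ab/cd, abc/d, abd/c, ac/bd, acd/b, ad/bc.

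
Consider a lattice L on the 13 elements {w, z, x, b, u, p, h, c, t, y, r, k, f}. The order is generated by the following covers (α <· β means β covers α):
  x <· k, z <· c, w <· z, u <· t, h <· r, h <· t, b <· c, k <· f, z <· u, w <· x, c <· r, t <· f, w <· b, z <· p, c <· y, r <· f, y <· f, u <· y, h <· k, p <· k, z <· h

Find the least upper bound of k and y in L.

f

Common upper bounds of {k, y}: f.
The least among these is f.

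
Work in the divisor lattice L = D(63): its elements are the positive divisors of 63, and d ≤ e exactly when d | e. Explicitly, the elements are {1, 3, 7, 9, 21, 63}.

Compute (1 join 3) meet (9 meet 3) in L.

1 ∨ 3 = 3
9 ∧ 3 = 3
3 ∧ 3 = 3

3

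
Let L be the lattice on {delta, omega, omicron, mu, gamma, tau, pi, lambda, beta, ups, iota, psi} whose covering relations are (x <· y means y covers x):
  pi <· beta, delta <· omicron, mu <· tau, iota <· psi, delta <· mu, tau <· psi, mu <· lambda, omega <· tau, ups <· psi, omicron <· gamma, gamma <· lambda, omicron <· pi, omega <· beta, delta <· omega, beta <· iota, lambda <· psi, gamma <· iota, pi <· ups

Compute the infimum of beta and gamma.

omicron

Common lower bounds of {beta, gamma}: delta, omicron.
The greatest among these is omicron.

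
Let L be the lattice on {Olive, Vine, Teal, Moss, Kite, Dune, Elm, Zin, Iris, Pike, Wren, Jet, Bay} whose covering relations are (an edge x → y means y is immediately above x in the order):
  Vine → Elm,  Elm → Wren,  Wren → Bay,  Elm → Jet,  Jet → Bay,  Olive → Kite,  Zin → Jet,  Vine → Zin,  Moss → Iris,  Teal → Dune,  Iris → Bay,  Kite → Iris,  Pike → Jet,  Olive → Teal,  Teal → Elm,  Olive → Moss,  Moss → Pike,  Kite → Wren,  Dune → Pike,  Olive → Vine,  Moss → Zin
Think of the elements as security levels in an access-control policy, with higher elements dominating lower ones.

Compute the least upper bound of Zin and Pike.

Jet

Common upper bounds of {Zin, Pike}: Bay, Jet.
The least among these is Jet.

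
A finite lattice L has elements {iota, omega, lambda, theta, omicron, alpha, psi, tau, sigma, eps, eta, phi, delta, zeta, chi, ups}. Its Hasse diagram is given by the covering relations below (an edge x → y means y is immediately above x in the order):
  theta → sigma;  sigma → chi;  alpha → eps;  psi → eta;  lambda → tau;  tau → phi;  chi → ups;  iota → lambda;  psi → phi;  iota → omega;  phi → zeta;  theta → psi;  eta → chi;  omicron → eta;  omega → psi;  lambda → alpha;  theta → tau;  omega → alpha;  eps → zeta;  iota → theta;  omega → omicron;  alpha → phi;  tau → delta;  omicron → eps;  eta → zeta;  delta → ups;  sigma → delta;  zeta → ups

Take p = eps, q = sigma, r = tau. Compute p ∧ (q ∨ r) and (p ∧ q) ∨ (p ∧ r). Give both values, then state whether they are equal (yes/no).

q ∨ r = delta, so p ∧ (q ∨ r) = eps ∧ delta = lambda.
p ∧ q = iota and p ∧ r = lambda, so (p ∧ q) ∨ (p ∧ r) = iota ∨ lambda = lambda.
Equal: yes.

lambda; lambda; yes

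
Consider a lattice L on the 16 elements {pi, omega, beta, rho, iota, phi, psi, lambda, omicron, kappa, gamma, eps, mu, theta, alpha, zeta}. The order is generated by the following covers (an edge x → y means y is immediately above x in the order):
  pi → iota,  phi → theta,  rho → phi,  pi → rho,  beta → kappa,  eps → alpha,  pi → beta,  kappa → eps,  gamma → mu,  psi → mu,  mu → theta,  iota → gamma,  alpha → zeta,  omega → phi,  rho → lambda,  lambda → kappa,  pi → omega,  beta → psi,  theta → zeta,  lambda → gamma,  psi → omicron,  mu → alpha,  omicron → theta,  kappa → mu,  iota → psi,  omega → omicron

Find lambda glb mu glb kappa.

Common lower bounds of {lambda, mu, kappa}: lambda, pi, rho.
The greatest among these is lambda.

lambda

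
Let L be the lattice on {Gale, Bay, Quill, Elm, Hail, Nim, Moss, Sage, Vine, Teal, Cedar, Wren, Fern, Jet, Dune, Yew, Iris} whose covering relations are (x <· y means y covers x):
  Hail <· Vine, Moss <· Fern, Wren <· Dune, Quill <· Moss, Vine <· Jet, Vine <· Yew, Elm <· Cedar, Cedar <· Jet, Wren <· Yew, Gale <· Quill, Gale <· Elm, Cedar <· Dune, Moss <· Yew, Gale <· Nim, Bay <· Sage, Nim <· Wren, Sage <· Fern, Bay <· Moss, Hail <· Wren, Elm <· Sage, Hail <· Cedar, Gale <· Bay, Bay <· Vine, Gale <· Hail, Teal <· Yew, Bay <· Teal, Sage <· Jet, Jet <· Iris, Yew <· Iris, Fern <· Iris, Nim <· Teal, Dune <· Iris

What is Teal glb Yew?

Common lower bounds of {Teal, Yew}: Bay, Gale, Nim, Teal.
The greatest among these is Teal.

Teal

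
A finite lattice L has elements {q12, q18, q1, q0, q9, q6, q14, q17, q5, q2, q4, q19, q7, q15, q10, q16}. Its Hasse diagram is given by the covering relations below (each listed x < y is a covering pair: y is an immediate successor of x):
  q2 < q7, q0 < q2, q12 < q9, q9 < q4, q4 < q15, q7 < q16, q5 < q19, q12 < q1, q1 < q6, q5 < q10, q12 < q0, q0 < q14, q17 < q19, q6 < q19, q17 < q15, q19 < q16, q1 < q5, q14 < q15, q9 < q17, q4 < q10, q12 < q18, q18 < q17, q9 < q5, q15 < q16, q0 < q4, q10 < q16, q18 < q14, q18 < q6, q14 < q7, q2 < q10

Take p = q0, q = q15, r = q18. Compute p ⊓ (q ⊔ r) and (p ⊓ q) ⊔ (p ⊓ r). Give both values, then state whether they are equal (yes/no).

q ⊔ r = q15, so p ⊓ (q ⊔ r) = q0 ⊓ q15 = q0.
p ⊓ q = q0 and p ⊓ r = q12, so (p ⊓ q) ⊔ (p ⊓ r) = q0 ⊔ q12 = q0.
Equal: yes.

q0; q0; yes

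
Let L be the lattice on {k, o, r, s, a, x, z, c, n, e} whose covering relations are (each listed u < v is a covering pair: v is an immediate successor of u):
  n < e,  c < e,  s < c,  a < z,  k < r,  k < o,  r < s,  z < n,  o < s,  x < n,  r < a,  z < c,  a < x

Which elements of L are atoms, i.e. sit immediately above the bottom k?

The atoms are exactly the elements that cover k: o, r.

o, r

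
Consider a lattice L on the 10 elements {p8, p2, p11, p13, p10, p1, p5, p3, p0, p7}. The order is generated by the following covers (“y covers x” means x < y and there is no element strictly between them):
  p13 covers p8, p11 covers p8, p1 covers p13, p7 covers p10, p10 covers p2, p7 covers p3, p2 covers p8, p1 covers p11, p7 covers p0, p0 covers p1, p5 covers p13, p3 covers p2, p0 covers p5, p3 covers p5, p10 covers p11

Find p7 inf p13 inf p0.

Common lower bounds of {p7, p13, p0}: p13, p8.
The greatest among these is p13.

p13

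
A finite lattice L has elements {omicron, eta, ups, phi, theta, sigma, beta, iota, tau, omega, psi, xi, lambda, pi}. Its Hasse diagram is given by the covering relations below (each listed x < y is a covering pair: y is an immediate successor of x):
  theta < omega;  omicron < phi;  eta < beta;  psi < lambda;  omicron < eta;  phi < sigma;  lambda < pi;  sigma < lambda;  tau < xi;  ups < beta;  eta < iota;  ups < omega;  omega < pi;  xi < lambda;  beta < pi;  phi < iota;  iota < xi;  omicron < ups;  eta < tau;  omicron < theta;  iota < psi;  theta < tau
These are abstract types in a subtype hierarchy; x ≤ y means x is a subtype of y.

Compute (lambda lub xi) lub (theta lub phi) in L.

lambda

lambda ∨ xi = lambda
theta ∨ phi = xi
lambda ∨ xi = lambda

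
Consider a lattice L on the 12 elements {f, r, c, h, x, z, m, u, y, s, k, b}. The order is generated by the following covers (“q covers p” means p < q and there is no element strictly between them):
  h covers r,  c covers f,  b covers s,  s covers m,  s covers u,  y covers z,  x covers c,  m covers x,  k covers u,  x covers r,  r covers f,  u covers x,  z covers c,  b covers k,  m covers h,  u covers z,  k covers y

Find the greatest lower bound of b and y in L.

Common lower bounds of {b, y}: c, f, y, z.
The greatest among these is y.

y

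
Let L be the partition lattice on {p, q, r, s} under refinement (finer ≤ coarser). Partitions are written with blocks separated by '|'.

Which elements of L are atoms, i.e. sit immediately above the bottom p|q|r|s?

The atoms are exactly the elements that cover p|q|r|s: pq|r|s, pr|q|s, ps|q|r, p|qr|s, p|qs|r, p|q|rs.

pq|r|s, pr|q|s, ps|q|r, p|qr|s, p|qs|r, p|q|rs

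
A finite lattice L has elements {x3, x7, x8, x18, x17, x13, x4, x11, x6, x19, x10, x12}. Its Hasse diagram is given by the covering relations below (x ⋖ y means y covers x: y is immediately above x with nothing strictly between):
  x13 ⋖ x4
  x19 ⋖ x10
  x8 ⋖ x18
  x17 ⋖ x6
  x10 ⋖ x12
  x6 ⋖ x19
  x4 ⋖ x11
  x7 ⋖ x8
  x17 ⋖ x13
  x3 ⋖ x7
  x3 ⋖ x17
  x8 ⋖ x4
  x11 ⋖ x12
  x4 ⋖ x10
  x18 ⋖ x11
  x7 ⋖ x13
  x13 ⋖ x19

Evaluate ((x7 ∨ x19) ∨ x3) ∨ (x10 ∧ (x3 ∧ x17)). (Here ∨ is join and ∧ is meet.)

x7 ∨ x19 = x19
x19 ∨ x3 = x19
x3 ∧ x17 = x3
x10 ∧ x3 = x3
x19 ∨ x3 = x19

x19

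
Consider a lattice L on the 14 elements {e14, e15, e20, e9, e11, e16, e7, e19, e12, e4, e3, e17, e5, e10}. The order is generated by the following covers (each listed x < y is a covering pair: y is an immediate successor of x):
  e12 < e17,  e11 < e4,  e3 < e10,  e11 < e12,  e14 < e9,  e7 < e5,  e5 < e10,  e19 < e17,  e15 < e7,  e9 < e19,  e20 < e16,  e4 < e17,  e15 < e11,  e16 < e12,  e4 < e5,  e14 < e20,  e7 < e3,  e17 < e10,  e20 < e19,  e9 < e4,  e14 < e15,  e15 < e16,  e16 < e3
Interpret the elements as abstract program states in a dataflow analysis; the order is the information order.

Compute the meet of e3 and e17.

e16

Common lower bounds of {e3, e17}: e14, e15, e16, e20.
The greatest among these is e16.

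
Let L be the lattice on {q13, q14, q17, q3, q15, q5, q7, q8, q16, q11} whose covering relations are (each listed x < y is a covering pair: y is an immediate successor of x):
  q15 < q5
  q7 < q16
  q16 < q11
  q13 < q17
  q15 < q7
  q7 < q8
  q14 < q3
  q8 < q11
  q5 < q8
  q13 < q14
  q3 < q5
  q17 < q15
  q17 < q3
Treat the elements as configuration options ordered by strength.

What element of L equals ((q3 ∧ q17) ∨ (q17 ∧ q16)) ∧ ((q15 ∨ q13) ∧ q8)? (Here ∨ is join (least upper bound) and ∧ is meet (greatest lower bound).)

q17

q3 ∧ q17 = q17
q17 ∧ q16 = q17
q17 ∨ q17 = q17
q15 ∨ q13 = q15
q15 ∧ q8 = q15
q17 ∧ q15 = q17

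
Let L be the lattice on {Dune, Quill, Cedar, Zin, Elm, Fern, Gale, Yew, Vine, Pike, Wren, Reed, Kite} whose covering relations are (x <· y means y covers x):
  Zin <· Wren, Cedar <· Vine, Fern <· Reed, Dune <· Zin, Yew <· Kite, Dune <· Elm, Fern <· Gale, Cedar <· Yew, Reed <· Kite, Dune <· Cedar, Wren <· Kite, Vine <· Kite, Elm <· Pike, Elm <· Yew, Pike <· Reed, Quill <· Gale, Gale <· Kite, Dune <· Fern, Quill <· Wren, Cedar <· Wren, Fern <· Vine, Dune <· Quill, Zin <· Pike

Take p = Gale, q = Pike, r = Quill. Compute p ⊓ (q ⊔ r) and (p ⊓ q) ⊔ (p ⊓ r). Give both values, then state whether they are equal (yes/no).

q ⊔ r = Kite, so p ⊓ (q ⊔ r) = Gale ⊓ Kite = Gale.
p ⊓ q = Dune and p ⊓ r = Quill, so (p ⊓ q) ⊔ (p ⊓ r) = Dune ⊔ Quill = Quill.
Equal: no.

Gale; Quill; no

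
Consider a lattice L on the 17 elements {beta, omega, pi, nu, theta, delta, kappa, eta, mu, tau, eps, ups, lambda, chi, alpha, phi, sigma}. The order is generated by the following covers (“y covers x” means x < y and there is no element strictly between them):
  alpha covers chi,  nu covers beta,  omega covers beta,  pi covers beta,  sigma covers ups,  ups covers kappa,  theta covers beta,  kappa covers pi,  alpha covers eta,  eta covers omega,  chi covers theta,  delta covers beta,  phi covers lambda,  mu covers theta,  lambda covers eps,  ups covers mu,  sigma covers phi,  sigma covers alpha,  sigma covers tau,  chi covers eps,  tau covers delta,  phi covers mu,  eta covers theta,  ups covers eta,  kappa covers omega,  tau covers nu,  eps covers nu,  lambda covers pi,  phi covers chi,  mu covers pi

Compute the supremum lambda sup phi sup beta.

phi

Common upper bounds of {lambda, phi, beta}: phi, sigma.
The least among these is phi.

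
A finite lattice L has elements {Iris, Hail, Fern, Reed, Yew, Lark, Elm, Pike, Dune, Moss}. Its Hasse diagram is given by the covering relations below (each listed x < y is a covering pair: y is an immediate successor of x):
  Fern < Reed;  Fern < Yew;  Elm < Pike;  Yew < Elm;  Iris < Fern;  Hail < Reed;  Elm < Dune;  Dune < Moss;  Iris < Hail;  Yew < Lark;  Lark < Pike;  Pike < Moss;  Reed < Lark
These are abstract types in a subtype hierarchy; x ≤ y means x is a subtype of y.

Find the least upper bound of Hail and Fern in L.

Reed

Common upper bounds of {Hail, Fern}: Lark, Moss, Pike, Reed.
The least among these is Reed.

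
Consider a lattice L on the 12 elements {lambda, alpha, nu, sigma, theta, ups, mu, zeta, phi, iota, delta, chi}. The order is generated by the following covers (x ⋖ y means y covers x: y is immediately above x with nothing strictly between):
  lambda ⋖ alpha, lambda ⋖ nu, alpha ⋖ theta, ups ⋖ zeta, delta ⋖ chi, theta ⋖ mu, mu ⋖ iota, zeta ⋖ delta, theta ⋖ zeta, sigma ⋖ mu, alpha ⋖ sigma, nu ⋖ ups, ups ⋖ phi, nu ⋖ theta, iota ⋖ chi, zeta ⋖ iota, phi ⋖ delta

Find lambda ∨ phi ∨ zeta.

Common upper bounds of {lambda, phi, zeta}: chi, delta.
The least among these is delta.

delta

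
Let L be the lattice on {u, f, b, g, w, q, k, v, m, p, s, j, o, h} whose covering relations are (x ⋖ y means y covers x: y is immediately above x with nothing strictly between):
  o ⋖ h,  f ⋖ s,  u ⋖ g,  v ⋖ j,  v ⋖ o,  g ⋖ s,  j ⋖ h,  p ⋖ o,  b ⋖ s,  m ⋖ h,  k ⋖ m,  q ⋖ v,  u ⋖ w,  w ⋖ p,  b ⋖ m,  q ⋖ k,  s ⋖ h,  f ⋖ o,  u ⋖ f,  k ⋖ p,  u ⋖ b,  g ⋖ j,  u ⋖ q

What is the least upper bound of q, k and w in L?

Common upper bounds of {q, k, w}: h, o, p.
The least among these is p.

p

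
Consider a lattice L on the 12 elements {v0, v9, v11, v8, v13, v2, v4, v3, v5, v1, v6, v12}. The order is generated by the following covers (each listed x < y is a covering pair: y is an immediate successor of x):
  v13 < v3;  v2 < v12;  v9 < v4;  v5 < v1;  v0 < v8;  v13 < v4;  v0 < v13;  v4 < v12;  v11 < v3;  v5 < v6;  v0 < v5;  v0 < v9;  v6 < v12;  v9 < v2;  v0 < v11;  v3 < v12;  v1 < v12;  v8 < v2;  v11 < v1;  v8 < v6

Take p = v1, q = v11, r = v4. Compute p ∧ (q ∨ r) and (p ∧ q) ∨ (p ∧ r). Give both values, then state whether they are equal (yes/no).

v1; v11; no

q ∨ r = v12, so p ∧ (q ∨ r) = v1 ∧ v12 = v1.
p ∧ q = v11 and p ∧ r = v0, so (p ∧ q) ∨ (p ∧ r) = v11 ∨ v0 = v11.
Equal: no.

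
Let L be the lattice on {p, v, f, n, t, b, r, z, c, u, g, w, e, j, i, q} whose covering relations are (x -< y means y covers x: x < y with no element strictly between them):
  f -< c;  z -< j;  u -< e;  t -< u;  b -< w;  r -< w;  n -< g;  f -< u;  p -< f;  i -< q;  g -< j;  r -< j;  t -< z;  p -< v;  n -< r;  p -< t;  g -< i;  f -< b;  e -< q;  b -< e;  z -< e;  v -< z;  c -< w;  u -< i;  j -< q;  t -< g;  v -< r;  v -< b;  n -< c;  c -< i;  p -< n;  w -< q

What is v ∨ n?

Common upper bounds of {v, n}: j, q, r, w.
The least among these is r.

r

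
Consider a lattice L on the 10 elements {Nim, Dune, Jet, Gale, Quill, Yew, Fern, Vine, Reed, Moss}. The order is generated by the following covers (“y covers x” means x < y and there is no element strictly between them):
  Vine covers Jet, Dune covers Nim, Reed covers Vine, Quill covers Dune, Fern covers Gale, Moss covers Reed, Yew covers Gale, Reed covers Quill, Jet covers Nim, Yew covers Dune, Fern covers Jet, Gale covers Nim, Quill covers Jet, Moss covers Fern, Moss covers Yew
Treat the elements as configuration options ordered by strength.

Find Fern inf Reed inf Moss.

Jet

Common lower bounds of {Fern, Reed, Moss}: Jet, Nim.
The greatest among these is Jet.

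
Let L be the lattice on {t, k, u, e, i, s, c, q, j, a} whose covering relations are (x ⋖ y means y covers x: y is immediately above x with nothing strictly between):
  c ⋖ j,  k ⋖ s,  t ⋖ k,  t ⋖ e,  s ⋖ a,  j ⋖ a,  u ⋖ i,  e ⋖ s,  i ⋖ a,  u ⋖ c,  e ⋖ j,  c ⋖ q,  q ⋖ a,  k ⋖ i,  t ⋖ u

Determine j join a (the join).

Common upper bounds of {j, a}: a.
The least among these is a.

a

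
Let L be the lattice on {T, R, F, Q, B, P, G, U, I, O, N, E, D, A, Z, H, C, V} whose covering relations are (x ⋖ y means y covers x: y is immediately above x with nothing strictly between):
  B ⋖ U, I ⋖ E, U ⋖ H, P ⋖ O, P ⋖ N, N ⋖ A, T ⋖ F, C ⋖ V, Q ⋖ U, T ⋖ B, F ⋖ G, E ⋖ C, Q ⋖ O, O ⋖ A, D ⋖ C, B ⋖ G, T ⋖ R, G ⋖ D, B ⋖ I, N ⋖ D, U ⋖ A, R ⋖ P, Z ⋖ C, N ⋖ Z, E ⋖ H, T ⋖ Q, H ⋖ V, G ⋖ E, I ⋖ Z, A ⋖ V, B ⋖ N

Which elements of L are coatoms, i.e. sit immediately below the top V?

The coatoms are exactly the elements covered by V: A, C, H.

A, C, H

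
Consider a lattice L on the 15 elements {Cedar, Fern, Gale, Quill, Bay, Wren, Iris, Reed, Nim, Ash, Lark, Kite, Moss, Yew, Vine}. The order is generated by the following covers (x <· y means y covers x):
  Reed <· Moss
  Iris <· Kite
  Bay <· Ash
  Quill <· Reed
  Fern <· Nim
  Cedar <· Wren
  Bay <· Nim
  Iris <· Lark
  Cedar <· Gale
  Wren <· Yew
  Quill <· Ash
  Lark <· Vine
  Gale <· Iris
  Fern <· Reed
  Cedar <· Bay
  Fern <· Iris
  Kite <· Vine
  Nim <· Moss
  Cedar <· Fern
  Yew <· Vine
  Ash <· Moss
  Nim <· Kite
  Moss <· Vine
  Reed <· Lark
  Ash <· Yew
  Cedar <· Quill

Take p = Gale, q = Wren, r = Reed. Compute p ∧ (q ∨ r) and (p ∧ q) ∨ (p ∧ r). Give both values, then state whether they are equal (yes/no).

q ∨ r = Vine, so p ∧ (q ∨ r) = Gale ∧ Vine = Gale.
p ∧ q = Cedar and p ∧ r = Cedar, so (p ∧ q) ∨ (p ∧ r) = Cedar ∨ Cedar = Cedar.
Equal: no.

Gale; Cedar; no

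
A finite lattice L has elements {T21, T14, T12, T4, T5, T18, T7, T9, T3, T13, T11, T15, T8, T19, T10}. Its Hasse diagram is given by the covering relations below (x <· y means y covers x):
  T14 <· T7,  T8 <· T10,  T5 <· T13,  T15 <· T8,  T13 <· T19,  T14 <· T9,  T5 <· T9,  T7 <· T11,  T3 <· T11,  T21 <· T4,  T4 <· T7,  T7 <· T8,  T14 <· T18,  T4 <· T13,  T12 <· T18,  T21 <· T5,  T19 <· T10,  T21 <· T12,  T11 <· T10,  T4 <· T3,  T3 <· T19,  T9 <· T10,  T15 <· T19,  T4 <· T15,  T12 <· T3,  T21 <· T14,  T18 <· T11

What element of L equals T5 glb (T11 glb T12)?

T21

T11 ∧ T12 = T12
T5 ∧ T12 = T21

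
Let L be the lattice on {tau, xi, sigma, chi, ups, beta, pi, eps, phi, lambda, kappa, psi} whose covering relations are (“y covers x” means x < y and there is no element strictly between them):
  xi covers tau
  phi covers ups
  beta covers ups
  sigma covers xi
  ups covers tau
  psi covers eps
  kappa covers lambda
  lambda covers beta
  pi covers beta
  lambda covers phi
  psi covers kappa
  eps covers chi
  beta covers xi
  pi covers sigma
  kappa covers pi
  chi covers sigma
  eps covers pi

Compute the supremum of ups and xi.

Common upper bounds of {ups, xi}: beta, eps, kappa, lambda, pi, psi.
The least among these is beta.

beta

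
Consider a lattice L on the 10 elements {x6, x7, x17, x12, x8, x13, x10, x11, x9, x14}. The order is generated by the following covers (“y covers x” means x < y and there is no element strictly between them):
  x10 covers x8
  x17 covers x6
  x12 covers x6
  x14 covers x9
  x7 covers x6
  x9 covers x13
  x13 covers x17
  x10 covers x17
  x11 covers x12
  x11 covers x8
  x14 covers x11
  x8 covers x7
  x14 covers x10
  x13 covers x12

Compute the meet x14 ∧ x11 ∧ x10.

x8

Common lower bounds of {x14, x11, x10}: x6, x7, x8.
The greatest among these is x8.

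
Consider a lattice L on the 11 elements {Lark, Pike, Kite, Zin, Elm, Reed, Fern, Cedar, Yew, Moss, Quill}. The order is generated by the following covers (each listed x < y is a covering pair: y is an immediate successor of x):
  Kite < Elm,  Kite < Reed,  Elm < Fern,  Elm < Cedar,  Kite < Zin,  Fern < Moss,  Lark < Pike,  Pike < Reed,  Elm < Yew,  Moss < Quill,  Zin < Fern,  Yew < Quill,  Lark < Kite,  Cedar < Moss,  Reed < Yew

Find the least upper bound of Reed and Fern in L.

Quill

Common upper bounds of {Reed, Fern}: Quill.
The least among these is Quill.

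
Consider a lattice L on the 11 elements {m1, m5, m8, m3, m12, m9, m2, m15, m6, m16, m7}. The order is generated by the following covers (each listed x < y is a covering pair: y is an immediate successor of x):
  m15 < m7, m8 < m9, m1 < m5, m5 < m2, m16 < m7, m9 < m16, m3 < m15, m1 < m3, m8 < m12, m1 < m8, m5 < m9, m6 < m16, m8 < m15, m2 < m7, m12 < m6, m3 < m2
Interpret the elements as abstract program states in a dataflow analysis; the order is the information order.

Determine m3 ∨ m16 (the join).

Common upper bounds of {m3, m16}: m7.
The least among these is m7.

m7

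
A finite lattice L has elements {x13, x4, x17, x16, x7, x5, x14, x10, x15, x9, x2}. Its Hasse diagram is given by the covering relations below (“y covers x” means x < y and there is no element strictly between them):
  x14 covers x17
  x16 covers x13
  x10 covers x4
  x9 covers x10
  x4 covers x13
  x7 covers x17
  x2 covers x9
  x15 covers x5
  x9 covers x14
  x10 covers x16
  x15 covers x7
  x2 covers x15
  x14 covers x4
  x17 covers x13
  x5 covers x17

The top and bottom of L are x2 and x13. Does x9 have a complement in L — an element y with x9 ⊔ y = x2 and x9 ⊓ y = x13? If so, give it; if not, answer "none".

For every candidate y, either x9 ∨ y ≠ x2 or x9 ∧ y ≠ x13; no complement exists.

none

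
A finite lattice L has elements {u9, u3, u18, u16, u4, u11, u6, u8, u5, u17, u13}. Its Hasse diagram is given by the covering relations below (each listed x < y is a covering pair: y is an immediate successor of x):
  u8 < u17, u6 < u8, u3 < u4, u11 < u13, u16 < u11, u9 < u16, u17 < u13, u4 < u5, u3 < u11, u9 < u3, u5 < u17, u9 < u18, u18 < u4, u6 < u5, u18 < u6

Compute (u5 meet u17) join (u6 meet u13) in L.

u5 ∧ u17 = u5
u6 ∧ u13 = u6
u5 ∨ u6 = u5

u5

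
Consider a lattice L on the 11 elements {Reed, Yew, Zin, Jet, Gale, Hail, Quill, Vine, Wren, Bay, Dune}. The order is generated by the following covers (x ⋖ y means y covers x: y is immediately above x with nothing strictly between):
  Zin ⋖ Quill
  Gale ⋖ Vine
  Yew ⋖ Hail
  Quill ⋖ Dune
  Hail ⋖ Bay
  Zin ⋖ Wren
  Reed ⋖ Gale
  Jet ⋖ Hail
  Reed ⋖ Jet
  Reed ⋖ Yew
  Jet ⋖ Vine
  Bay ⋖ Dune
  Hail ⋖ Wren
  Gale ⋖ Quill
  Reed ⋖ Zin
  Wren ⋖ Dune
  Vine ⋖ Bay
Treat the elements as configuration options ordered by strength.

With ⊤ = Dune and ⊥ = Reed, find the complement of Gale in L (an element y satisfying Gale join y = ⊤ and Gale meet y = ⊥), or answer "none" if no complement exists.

Wren

Need y with Gale ∨ y = Dune and Gale ∧ y = Reed.
Checking each element gives: Wren.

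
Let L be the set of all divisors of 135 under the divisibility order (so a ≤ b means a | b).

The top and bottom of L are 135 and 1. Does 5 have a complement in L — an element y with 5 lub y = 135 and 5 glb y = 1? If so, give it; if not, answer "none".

27

Need y with 5 ∨ y = 135 and 5 ∧ y = 1.
Checking each element gives: 27.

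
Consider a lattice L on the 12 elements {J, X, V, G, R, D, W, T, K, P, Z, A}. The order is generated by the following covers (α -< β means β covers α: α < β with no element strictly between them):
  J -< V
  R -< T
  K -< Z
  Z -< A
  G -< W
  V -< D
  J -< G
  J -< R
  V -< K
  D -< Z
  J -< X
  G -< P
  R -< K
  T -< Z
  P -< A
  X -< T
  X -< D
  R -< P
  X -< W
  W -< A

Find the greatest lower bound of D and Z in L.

Common lower bounds of {D, Z}: D, J, V, X.
The greatest among these is D.

D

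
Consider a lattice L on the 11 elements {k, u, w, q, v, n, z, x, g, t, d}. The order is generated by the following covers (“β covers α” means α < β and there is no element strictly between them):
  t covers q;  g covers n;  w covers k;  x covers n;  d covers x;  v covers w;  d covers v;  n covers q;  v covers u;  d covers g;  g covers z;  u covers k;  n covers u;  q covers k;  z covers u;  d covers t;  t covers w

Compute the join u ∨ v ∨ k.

v

Common upper bounds of {u, v, k}: d, v.
The least among these is v.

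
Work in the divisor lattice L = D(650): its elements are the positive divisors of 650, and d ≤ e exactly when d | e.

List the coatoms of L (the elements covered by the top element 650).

The coatoms are exactly the elements covered by 650: 130, 325, 50.

130, 325, 50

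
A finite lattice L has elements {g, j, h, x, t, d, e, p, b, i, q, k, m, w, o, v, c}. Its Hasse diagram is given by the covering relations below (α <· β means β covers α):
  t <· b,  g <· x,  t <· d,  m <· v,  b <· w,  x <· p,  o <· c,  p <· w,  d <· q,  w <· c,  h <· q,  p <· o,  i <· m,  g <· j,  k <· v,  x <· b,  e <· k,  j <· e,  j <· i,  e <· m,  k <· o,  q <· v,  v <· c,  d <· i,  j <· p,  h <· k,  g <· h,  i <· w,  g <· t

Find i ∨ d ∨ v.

Common upper bounds of {i, d, v}: c, v.
The least among these is v.

v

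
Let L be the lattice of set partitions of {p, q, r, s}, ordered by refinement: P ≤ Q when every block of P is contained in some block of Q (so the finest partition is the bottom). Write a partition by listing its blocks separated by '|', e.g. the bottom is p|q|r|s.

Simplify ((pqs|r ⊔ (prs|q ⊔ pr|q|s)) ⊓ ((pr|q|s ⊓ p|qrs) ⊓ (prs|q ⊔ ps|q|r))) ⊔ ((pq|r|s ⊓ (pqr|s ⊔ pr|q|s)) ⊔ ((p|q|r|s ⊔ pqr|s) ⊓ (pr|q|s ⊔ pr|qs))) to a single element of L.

pqr|s

prs|q ∨ pr|q|s = prs|q
pqs|r ∨ prs|q = pqrs
pr|q|s ∧ p|qrs = p|q|r|s
prs|q ∨ ps|q|r = prs|q
p|q|r|s ∧ prs|q = p|q|r|s
pqrs ∧ p|q|r|s = p|q|r|s
pqr|s ∨ pr|q|s = pqr|s
pq|r|s ∧ pqr|s = pq|r|s
p|q|r|s ∨ pqr|s = pqr|s
pr|q|s ∨ pr|qs = pr|qs
pqr|s ∧ pr|qs = pr|q|s
pq|r|s ∨ pr|q|s = pqr|s
p|q|r|s ∨ pqr|s = pqr|s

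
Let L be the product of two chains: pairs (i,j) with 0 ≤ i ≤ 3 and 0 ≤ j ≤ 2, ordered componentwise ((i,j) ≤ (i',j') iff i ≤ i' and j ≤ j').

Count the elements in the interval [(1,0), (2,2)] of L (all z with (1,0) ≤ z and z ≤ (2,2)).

The interval [(1,0), (2,2)] = {(1,0), (1,1), (1,2), (2,0), (2,1), (2,2)}, which has 6 elements.

6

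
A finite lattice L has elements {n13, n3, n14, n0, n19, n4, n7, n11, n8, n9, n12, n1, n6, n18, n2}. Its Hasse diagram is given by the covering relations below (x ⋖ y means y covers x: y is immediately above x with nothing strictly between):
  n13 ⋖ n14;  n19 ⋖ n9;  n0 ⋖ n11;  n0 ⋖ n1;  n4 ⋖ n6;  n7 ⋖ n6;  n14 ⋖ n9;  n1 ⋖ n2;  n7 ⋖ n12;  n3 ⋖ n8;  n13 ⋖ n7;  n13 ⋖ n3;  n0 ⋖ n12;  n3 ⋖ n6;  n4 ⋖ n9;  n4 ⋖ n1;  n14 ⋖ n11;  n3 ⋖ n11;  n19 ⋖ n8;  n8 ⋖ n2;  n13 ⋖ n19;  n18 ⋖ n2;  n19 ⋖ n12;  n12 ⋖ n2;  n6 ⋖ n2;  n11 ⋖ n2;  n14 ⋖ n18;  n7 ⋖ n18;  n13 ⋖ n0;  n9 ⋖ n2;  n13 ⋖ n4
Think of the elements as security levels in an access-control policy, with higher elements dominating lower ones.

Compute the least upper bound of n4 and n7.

n6

Common upper bounds of {n4, n7}: n2, n6.
The least among these is n6.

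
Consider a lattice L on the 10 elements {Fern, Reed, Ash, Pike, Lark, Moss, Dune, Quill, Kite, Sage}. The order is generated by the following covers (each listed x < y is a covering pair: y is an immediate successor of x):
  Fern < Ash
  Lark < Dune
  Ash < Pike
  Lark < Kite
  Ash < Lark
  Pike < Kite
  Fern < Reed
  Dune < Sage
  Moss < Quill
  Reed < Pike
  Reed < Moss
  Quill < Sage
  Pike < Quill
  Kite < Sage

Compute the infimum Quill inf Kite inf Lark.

Common lower bounds of {Quill, Kite, Lark}: Ash, Fern.
The greatest among these is Ash.

Ash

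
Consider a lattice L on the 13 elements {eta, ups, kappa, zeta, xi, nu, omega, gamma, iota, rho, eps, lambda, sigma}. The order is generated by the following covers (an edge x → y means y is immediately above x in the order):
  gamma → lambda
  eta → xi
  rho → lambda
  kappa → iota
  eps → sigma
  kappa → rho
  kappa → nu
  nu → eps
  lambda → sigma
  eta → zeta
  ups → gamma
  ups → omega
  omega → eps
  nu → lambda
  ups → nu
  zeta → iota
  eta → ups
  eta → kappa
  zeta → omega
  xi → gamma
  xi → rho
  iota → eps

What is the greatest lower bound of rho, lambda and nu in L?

kappa

Common lower bounds of {rho, lambda, nu}: eta, kappa.
The greatest among these is kappa.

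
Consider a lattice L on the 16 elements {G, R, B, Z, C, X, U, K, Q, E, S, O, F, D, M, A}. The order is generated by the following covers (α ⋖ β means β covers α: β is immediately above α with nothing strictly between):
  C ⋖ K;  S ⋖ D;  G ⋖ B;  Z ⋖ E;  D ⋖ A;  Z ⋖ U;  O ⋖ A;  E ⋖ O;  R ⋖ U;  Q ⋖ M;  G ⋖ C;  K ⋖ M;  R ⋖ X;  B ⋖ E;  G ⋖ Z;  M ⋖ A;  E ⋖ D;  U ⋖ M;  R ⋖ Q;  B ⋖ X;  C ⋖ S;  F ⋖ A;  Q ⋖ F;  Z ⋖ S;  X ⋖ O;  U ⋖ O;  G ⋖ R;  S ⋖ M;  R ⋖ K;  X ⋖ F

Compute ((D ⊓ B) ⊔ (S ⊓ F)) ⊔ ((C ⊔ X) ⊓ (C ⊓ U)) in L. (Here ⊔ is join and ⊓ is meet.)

B

D ∧ B = B
S ∧ F = G
B ∨ G = B
C ∨ X = A
C ∧ U = G
A ∧ G = G
B ∨ G = B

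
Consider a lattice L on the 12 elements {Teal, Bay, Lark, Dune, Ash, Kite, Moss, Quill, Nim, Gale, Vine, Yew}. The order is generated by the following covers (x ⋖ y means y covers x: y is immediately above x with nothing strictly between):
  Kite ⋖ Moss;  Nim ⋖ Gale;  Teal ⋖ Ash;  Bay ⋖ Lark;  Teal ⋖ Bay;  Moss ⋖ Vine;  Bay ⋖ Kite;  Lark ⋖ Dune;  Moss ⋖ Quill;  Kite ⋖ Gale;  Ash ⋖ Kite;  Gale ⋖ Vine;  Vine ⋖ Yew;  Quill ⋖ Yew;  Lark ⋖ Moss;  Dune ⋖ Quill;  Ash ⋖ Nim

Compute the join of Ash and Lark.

Moss

Common upper bounds of {Ash, Lark}: Moss, Quill, Vine, Yew.
The least among these is Moss.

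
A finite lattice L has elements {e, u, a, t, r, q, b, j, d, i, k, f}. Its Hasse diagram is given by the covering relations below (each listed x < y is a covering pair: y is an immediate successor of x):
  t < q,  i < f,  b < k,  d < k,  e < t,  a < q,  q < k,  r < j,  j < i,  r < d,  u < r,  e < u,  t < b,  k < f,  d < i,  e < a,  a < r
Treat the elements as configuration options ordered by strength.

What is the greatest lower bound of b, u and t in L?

e

Common lower bounds of {b, u, t}: e.
The greatest among these is e.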